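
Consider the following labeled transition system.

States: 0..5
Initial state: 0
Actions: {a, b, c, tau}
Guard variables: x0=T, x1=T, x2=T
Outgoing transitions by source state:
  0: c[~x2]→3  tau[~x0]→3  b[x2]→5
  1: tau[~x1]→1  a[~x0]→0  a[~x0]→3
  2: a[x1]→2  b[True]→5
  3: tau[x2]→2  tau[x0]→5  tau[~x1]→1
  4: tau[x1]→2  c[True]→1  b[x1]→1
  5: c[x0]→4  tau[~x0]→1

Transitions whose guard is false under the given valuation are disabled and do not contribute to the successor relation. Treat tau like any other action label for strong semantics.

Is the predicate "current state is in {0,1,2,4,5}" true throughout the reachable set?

Answer: INVARIANT HOLDS

Working:
Allowed set {0,1,2,4,5}
R = {0,1,2,4,5}
  0: safe
  1: safe
  2: safe
  4: safe
  5: safe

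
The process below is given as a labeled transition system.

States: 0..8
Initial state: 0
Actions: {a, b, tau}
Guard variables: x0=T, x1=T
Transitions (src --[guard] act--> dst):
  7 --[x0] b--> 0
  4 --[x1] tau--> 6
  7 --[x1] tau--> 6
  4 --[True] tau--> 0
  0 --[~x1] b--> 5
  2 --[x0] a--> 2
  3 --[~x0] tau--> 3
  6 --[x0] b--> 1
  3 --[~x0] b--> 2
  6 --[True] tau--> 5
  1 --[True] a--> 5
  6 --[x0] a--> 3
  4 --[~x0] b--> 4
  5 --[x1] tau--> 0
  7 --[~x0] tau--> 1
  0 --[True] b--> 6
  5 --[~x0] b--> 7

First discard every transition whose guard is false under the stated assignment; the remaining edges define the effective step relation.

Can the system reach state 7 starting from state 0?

Answer: UNREACHABLE

Working:
11 transition(s) survive guard evaluation.
L0 = {0}
L1 = {6}  cumulative {0,6}
L2 = {1,3,5}  cumulative {0,1,3,5,6}
Reach set: {0,1,3,5,6}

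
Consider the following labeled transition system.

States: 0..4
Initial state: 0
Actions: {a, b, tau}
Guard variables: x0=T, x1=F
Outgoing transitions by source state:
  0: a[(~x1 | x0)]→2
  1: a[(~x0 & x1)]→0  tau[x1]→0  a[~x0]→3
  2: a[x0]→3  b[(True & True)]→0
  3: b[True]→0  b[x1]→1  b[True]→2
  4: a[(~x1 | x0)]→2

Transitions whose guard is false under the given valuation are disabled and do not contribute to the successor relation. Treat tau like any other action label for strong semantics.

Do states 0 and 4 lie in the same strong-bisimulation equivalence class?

Refine partition for ~:
  round 0: {{0,1,2,3,4}}
  round 1: {{0,4},{1},{2},{3}}
stable after 2 split(s): 4 block(s)
0∈{0,4}, 4∈{0,4}

Answer: BISIMILAR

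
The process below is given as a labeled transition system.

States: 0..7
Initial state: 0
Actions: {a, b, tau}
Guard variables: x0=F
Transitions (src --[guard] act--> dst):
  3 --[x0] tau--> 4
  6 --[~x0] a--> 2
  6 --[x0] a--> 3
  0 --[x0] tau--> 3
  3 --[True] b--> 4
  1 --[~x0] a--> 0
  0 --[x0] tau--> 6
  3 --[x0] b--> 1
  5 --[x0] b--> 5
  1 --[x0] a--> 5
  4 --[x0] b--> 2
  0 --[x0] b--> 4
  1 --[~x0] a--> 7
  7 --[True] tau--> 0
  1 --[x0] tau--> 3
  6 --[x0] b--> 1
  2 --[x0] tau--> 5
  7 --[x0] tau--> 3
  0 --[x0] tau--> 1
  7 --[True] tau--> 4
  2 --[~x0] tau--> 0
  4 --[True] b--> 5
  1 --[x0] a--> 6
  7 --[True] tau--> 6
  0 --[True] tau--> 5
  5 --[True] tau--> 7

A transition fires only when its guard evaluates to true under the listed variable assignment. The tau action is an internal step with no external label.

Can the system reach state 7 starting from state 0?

Guard filter leaves 11 enabled edge(s).
L0 = {0}
L1 = {5}  total {0,5}
L2 = {7}  total {0,5,7}
L3 = {4,6}  total {0,4,5,6,7}
L4 = {2}  total {0,2,4,5,6,7}
Reachable = {0,2,4,5,6,7}
trace reaching 7: tau·tau

Answer: REACHABLE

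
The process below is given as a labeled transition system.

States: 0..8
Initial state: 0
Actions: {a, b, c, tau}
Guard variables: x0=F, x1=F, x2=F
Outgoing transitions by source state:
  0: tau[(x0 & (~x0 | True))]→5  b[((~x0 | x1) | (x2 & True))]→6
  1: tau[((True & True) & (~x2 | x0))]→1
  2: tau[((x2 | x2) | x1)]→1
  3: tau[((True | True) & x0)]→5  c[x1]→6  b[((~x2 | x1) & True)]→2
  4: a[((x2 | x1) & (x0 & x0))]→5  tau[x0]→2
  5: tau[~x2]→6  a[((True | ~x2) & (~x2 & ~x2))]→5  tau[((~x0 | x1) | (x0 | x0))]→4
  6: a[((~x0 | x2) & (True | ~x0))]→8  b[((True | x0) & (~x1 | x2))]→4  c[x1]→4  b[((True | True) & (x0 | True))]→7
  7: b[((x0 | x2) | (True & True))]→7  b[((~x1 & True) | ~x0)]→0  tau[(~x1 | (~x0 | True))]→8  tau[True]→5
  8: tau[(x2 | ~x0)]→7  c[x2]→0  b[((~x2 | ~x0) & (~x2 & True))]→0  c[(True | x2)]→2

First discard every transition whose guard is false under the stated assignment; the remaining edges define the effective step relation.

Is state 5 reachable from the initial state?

Guard filter leaves 16 enabled edge(s).
depth 0: {0}
depth 1: {6}  cumulative {0,6}
depth 2: {4,7,8}  cumulative {0,4,6,7,8}
depth 3: {2,5}  cumulative {0,2,4,5,6,7,8}
R = {0,2,4,5,6,7,8}
witness 5: b·b·tau

Answer: REACHABLE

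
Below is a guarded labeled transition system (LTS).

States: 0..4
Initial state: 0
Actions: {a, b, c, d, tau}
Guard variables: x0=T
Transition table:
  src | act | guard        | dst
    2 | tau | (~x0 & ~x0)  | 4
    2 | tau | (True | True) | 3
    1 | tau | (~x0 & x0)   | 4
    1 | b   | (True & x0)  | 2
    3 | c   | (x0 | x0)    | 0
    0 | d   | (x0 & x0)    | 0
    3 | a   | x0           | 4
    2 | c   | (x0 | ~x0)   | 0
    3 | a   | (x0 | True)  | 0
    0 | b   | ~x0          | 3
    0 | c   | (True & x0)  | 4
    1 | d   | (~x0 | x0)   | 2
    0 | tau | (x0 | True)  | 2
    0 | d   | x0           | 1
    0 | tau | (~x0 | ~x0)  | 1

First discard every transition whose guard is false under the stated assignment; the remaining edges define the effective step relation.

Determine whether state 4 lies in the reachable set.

Answer: REACHABLE

Working:
11 transition(s) survive guard evaluation.
Layer 0: {0}
Layer 1: {1,2,4}  now seen {0,1,2,4}
Layer 2: {3}  now seen {0,1,2,3,4}
R = {0,1,2,3,4}
trace reaching 4: c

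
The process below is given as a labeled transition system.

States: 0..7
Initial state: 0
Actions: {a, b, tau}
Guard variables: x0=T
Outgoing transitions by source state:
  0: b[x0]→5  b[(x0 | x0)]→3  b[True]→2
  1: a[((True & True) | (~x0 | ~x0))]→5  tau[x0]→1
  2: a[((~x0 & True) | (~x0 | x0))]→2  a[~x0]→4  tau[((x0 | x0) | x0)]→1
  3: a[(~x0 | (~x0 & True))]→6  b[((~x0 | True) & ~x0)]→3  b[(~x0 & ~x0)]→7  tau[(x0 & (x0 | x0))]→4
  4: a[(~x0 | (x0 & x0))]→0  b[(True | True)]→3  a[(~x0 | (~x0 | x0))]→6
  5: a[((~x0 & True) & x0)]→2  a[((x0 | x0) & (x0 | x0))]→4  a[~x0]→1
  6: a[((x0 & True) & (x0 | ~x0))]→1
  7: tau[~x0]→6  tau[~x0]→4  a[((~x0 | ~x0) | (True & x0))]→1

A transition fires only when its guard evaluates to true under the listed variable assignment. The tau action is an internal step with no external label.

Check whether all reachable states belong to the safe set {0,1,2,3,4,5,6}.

Safe = {0,1,2,3,4,5,6}
Reach set: {0,1,2,3,4,5,6}
  0: safe
  1: safe
  2: safe
  3: safe
  4: safe
  5: safe
  6: safe

Answer: INVARIANT HOLDS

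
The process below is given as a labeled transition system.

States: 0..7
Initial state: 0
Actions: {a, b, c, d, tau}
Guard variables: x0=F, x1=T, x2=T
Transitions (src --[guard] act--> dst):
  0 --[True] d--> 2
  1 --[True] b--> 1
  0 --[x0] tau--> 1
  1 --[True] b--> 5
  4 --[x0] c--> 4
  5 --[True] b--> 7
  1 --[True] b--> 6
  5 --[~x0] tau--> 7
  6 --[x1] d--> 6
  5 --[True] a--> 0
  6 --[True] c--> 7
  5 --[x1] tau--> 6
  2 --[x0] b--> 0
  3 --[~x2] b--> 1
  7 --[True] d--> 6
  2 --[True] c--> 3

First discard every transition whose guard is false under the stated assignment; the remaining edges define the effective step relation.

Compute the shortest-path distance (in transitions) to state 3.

Answer: 2

Working:
BFS to 3:
  Layer 0: {0}
  Layer 1: {2}
  Layer 2: {3}
depth(3)=2, e.g. d·c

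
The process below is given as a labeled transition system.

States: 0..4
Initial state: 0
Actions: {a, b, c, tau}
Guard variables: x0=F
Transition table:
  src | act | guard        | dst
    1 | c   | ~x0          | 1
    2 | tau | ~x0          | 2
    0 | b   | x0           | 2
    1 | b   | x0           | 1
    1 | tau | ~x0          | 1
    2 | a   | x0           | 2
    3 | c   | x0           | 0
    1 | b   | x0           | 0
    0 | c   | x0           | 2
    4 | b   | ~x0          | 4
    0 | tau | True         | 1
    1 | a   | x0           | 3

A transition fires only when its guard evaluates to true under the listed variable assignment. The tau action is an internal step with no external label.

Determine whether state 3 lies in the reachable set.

5 transition(s) survive guard evaluation.
depth 0: {0}
depth 1: {1}  cumulative {0,1}
Reachable = {0,1}

Answer: UNREACHABLE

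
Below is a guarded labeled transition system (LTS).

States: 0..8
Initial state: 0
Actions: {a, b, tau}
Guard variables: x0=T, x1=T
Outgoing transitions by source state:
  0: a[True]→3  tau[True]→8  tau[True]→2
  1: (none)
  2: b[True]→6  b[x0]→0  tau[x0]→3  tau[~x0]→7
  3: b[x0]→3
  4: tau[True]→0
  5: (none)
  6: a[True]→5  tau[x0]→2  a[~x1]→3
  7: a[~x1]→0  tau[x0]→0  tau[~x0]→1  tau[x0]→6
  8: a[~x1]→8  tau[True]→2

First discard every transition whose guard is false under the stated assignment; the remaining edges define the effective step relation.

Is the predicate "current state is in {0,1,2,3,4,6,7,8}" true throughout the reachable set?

Answer: INVARIANT VIOLATED at state 5

Working:
Safe = {0,1,2,3,4,6,7,8}
R = {0,2,3,5,6,8}
  0: ✓
  2: ✓
  3: ✓
  5: VIOLATES
  6: ✓
  8: ✓
witness against invariant: tau·b·a → 5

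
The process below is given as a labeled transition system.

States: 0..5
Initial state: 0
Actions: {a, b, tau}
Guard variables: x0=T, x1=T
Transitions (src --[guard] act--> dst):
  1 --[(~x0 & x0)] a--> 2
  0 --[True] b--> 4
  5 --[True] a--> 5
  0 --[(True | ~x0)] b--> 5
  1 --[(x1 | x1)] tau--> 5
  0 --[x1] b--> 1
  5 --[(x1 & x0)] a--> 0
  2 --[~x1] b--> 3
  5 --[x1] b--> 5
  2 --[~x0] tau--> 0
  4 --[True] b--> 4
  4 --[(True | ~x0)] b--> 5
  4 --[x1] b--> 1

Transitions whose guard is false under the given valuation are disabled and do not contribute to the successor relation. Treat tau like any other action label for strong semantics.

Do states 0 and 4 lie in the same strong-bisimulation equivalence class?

Answer: BISIMILAR

Working:
Bisimulation quotient by refinement:
  round 0: {{0,1,2,3,4,5}}
  round 1: {{0,4},{1},{2,3},{5}}
Fixed point at round 2; 4 class(es).
class of 0: {0,4}; class of 4: {0,4}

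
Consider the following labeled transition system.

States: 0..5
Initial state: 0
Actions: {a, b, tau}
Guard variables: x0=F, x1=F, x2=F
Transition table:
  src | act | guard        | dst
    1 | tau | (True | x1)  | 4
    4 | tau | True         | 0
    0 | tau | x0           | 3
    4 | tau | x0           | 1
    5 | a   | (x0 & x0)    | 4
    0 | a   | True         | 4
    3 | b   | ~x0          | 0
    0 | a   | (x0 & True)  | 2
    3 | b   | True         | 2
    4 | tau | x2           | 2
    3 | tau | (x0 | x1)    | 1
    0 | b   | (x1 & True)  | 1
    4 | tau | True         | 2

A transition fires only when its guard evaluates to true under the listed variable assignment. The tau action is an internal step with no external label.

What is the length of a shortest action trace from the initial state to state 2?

Layered search for 2:
  depth 0: {0}
  depth 1: {4}
  depth 2: {2}
first hit 2 at d=2 via a·tau

Answer: 2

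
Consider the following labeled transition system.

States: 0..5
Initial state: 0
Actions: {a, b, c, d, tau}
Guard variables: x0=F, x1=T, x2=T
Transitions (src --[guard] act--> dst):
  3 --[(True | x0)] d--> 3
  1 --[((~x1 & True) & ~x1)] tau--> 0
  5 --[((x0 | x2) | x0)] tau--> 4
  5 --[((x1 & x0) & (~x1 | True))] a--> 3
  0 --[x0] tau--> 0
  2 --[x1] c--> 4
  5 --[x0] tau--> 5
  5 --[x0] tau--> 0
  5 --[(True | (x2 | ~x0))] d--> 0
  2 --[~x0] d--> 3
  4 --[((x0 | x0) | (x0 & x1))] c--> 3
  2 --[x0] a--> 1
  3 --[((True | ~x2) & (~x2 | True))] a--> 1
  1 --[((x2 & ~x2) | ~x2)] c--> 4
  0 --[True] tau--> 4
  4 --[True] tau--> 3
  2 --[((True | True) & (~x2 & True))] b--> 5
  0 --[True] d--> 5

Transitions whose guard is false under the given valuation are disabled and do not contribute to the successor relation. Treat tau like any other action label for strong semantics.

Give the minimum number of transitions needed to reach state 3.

Answer: 2

Working:
Breadth-first toward 3:
  L0 = {0}
  L1 = {4,5}
  L2 = {3}
first hit 3 at d=2 via tau·tau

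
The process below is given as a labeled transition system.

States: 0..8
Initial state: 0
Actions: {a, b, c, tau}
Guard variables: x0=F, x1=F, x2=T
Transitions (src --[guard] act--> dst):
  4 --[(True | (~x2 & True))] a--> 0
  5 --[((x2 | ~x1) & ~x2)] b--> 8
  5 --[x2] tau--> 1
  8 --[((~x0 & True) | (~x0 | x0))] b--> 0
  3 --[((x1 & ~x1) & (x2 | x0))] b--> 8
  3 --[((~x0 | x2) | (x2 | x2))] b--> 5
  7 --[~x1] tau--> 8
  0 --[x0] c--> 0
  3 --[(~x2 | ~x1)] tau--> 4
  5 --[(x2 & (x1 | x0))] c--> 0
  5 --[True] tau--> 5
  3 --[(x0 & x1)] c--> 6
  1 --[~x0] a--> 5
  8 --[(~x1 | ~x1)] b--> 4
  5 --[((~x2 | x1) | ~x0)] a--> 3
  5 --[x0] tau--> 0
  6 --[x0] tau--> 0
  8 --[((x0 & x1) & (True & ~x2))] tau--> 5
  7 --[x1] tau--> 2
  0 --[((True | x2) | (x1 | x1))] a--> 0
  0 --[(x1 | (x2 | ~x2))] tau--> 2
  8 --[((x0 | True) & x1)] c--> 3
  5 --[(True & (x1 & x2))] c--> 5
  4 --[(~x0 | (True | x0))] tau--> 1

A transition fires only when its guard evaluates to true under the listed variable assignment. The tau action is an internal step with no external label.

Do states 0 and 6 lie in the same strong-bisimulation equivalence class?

Answer: NOT BISIMILAR

Trace:
Bisimulation quotient by refinement:
  P[0] = {{0,1,2,3,4,5,6,7,8}}
  P[1] = {{0,4,5},{1},{2,6},{3},{7},{8}}
  P[2] = {{0},{1},{2,6},{3},{4},{5},{7},{8}}
8 equivalence class(es) (converged in 3)
0∈{0}, 6∈{2,6}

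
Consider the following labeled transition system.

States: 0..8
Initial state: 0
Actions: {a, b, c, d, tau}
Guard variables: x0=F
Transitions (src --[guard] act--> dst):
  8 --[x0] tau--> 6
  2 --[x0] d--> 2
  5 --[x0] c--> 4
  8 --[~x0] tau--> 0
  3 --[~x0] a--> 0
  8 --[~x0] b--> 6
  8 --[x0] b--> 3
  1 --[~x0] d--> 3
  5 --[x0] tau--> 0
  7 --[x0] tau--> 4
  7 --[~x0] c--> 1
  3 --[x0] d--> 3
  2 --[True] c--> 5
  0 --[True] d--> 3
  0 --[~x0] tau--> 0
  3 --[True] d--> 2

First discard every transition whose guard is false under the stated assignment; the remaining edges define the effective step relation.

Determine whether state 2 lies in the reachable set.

Answer: REACHABLE

Analysis:
After dropping false guards: 9 live edges.
Layer 0: {0}
Layer 1: {3}  total {0,3}
Layer 2: {2}  total {0,2,3}
Layer 3: {5}  total {0,2,3,5}
Reachable = {0,2,3,5}
trace reaching 2: d·d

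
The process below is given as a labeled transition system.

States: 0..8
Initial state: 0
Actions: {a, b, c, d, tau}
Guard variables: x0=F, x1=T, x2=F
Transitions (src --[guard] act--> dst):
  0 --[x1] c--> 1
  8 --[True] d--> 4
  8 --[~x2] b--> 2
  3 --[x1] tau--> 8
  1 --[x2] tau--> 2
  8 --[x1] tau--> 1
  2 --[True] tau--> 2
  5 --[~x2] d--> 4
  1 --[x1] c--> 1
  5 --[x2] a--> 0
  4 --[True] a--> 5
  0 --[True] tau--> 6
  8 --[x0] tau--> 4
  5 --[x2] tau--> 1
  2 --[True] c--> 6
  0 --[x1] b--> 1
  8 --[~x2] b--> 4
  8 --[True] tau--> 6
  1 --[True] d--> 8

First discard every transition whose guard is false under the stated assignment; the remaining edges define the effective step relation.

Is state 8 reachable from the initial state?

After dropping false guards: 15 live edges.
L0 = {0}
L1 = {1,6}  now seen {0,1,6}
L2 = {8}  now seen {0,1,6,8}
L3 = {2,4}  now seen {0,1,2,4,6,8}
L4 = {5}  now seen {0,1,2,4,5,6,8}
Reachable = {0,1,2,4,5,6,8}
Path to 8: c·d

Answer: REACHABLE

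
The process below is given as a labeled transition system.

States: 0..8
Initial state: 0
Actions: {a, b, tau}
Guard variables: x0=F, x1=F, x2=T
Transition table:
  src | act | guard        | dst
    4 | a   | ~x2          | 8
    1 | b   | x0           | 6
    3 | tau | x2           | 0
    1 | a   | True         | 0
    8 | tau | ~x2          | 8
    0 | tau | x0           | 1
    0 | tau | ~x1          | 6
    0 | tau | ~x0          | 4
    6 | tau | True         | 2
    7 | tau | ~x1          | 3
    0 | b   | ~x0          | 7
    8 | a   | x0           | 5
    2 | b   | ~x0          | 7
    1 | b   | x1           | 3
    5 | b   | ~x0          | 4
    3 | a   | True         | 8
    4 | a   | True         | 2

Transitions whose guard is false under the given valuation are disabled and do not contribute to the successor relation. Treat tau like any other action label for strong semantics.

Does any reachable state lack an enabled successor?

R = {0,2,3,4,6,7,8}
  0: b→7  tau→4  tau→6  [deg 3]
  2: b→7  [deg 1]
  3: a→8  tau→0  [deg 2]
  4: a→2  [deg 1]
  6: tau→2  [deg 1]
  7: tau→3  [deg 1]
  8: ∅  [STUCK]
witness 8: b·tau·a

Answer: DEADLOCK at state 8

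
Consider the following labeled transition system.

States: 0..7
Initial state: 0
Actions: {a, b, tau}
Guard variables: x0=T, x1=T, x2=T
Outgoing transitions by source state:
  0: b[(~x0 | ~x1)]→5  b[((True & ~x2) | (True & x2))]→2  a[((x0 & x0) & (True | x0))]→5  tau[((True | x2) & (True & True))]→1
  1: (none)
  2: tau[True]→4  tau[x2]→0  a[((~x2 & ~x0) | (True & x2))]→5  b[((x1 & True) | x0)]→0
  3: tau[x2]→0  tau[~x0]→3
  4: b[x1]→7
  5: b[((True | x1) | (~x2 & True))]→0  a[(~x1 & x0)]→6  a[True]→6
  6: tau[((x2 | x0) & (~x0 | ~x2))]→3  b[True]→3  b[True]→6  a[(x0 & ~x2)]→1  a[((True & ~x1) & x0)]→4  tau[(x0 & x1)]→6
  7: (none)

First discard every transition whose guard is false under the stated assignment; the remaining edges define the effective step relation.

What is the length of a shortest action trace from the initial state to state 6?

Answer: 2

Analysis:
BFS to 6:
  L0 = {0}
  L1 = {1,2,5}
  L2 = {4,6}
first hit 6 at d=2 via a·a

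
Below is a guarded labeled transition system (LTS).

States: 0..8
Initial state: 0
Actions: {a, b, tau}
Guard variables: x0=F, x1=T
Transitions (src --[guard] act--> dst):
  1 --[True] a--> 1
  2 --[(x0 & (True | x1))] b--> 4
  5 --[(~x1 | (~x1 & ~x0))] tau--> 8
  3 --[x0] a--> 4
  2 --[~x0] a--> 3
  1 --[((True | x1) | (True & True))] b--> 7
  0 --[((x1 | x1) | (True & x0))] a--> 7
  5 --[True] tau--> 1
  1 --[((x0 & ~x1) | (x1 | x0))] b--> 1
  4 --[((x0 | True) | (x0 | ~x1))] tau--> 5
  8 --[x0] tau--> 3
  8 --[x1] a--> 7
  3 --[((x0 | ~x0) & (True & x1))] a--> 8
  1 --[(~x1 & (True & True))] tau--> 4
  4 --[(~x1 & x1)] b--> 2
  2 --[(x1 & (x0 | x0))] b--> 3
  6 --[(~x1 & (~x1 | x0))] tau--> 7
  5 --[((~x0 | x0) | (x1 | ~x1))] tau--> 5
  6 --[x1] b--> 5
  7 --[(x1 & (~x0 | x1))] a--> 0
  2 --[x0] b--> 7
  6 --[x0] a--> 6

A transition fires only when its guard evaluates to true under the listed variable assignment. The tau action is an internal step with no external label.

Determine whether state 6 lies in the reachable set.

After dropping false guards: 12 live edges.
L0 = {0}
L1 = {7}  total {0,7}
Reachable = {0,7}

Answer: UNREACHABLE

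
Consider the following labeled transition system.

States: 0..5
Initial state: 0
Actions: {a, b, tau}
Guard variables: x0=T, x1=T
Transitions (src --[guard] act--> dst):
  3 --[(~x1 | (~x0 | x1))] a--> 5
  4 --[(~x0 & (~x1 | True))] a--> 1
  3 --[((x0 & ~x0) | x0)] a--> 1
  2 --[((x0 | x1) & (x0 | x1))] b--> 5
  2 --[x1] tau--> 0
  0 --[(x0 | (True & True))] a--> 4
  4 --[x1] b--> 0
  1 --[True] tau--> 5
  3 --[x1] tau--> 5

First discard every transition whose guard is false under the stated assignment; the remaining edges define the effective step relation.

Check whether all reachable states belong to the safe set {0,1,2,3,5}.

Answer: INVARIANT VIOLATED at state 4

Trace:
Allowed set {0,1,2,3,5}
R = {0,4}
  0: ok
  4: ✗ unsafe
counterexample path to 4: a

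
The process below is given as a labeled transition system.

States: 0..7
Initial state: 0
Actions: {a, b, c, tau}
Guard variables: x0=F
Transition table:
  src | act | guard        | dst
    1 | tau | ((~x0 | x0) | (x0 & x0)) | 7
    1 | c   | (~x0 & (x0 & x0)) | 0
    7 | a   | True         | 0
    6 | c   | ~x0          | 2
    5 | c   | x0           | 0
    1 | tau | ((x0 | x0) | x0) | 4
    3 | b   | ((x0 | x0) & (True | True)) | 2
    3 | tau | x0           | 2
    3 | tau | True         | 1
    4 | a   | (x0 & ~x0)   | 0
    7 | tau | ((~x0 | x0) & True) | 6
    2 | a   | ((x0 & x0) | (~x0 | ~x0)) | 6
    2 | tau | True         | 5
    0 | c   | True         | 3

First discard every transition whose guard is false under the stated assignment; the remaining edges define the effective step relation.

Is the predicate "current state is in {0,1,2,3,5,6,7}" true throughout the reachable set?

Allowed set {0,1,2,3,5,6,7}
R = {0,1,2,3,5,6,7}
  0: ✓
  1: ✓
  2: ✓
  3: ✓
  5: ✓
  6: ✓
  7: ✓

Answer: INVARIANT HOLDS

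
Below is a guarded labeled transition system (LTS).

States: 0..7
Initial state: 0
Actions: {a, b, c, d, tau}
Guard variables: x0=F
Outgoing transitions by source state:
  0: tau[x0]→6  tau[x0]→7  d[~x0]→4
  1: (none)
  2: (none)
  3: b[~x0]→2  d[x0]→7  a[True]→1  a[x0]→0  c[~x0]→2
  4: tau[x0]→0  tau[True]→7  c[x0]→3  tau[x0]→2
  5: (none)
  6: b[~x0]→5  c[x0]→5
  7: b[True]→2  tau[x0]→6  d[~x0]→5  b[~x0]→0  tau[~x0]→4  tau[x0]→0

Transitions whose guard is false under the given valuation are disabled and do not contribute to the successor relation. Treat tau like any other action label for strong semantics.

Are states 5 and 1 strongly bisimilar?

Bisimulation quotient by refinement:
  round 0: {{0,1,2,3,4,5,6,7}}
  round 1: {{0},{1,2,5},{3},{4},{6},{7}}
6 equivalence class(es) (converged in 2)
5∈{1,2,5}, 1∈{1,2,5}

Answer: BISIMILAR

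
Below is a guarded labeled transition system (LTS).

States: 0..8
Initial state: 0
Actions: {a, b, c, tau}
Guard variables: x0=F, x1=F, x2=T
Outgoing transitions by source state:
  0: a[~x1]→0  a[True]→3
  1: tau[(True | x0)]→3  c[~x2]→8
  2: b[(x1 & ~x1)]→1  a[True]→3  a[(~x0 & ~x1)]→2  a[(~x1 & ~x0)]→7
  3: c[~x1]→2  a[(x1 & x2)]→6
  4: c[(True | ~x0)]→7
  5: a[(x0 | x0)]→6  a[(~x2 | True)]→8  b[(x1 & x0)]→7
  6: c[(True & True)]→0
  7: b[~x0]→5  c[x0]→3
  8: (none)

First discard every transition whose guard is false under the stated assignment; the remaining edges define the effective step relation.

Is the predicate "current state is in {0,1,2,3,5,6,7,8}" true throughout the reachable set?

Answer: INVARIANT HOLDS

Working:
Allowed set {0,1,2,3,5,6,7,8}
R = {0,2,3,5,7,8}
  0: ok
  2: ok
  3: ok
  5: ok
  7: ok
  8: ok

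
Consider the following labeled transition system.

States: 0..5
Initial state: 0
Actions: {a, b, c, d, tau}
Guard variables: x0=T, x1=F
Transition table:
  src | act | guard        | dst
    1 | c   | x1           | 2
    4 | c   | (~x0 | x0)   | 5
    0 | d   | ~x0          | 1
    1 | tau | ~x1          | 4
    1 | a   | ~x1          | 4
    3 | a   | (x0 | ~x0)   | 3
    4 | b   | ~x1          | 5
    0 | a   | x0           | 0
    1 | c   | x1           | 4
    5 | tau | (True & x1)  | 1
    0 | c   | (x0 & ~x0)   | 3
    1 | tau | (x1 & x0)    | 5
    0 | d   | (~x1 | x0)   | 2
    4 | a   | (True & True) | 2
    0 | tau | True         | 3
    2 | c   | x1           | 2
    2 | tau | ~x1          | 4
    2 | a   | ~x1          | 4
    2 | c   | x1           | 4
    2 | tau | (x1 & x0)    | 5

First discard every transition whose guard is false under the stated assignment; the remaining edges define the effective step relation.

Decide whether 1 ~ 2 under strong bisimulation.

Answer: BISIMILAR

Analysis:
Bisimulation quotient by refinement:
  π0 = {{0,1,2,3,4,5}}
  π1 = {{0},{1,2},{3},{4},{5}}
stable after 2 split(s): 5 block(s)
class of 1: {1,2}; class of 2: {1,2}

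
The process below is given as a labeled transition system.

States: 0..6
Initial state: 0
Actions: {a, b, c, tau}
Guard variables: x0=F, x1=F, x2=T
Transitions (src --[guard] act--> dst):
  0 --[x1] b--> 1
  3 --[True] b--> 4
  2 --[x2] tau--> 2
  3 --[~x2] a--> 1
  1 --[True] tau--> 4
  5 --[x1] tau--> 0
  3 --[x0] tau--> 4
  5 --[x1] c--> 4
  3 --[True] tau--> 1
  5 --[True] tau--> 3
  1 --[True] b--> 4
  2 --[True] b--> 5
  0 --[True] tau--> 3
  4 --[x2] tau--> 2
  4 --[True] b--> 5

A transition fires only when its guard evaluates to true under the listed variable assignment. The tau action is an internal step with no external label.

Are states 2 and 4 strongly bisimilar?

Bisimulation quotient by refinement:
  round 0: {{0,1,2,3,4,5,6}}
  round 1: {{0,5},{1,2,3,4},{6}}
  round 2: {{0,5},{1,3},{2,4},{6}}
  round 3: {{0,5},{1},{2,4},{3},{6}}
5 equivalence class(es) (converged in 4)
2∈{2,4}, 4∈{2,4}

Answer: BISIMILAR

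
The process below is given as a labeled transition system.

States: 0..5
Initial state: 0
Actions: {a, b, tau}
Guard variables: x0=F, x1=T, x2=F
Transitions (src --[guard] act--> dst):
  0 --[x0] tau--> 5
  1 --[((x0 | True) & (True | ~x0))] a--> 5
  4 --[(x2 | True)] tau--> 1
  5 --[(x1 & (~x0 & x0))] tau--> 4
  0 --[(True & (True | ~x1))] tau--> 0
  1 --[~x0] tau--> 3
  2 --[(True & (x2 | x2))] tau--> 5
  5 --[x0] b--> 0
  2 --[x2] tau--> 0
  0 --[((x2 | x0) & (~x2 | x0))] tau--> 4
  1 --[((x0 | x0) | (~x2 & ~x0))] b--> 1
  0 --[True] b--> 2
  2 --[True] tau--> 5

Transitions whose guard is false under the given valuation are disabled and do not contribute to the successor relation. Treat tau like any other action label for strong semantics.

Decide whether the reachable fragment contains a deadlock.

Answer: DEADLOCK at state 5

Working:
Reachable = {0,2,5}
  0: b→2  tau→0  [2 exit(s)]
  2: tau→5  [1 exit(s)]
  5: ∅  [STUCK]
trace reaching 5: b·tau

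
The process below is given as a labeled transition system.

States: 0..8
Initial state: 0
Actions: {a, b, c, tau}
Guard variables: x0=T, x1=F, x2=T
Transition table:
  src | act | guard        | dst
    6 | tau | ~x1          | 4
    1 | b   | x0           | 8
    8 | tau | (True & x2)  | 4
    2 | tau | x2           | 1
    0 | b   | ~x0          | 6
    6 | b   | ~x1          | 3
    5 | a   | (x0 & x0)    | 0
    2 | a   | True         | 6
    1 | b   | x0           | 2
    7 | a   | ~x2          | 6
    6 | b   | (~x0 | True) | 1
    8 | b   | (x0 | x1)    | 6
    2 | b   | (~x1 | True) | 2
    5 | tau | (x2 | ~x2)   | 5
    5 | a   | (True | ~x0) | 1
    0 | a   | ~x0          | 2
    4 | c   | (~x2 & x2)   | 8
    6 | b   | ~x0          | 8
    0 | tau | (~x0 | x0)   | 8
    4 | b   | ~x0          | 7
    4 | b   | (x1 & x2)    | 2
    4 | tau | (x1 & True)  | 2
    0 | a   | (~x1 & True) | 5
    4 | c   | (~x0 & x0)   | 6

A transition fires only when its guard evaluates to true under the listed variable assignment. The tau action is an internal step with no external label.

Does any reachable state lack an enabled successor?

Answer: DEADLOCK at state 3

Trace:
Reachable = {0,1,2,3,4,5,6,8}
  0: a→5  tau→8  [2 exit(s)]
  1: b→2  b→8  [2 exit(s)]
  2: a→6  b→2  tau→1  [3 exit(s)]
  3: ∅  [deadlock]
  4: ∅  [deadlock]
  5: a→0  a→1  tau→5  [3 exit(s)]
  6: b→1  b→3  tau→4  [3 exit(s)]
  8: b→6  tau→4  [2 exit(s)]
trace reaching 3: tau·b·b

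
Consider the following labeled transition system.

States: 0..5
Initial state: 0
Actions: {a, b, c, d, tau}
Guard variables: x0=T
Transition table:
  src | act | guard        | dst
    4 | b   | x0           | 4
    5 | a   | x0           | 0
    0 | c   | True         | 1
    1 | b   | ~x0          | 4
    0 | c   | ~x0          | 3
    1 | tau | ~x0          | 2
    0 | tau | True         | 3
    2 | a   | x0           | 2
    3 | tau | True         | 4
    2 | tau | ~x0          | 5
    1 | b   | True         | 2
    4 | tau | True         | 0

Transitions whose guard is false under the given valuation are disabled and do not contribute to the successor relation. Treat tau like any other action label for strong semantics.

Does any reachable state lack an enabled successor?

Reach set: {0,1,2,3,4}
  0: c→1  tau→3  [2 exit(s)]
  1: b→2  [1 exit(s)]
  2: a→2  [1 exit(s)]
  3: tau→4  [1 exit(s)]
  4: b→4  tau→0  [2 exit(s)]

Answer: DEADLOCK-FREE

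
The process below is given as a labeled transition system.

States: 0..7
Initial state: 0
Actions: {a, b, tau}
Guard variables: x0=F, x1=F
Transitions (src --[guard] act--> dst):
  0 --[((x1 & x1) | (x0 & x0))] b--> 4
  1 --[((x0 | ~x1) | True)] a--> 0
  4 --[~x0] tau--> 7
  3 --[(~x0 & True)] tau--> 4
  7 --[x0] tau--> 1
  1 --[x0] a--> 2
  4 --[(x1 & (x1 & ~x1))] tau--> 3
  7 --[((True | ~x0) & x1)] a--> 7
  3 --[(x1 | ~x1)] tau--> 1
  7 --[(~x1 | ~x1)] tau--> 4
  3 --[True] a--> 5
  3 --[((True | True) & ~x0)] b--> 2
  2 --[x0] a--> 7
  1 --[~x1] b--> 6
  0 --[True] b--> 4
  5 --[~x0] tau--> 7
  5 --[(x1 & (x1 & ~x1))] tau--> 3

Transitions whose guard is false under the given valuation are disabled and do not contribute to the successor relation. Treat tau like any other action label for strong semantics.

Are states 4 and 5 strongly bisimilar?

Answer: BISIMILAR

Analysis:
Compute ~ classes (split until stable):
  π0 = {{0,1,2,3,4,5,6,7}}
  π1 = {{0},{1},{2,6},{3},{4,5,7}}
stable after 2 split(s): 5 block(s)
class of 4: {4,5,7}; class of 5: {4,5,7}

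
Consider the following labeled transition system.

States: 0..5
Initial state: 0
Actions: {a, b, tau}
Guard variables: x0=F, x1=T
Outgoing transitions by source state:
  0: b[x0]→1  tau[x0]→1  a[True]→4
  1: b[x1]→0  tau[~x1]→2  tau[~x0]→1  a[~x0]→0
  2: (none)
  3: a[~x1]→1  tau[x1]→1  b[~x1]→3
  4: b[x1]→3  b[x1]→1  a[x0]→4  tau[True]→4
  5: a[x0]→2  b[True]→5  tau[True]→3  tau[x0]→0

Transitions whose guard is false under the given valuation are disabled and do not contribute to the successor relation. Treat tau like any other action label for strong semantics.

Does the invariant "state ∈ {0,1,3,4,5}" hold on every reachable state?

Answer: INVARIANT HOLDS

Analysis:
Safe = {0,1,3,4,5}
Reachable = {0,1,3,4}
  0: safe
  1: safe
  3: safe
  4: safe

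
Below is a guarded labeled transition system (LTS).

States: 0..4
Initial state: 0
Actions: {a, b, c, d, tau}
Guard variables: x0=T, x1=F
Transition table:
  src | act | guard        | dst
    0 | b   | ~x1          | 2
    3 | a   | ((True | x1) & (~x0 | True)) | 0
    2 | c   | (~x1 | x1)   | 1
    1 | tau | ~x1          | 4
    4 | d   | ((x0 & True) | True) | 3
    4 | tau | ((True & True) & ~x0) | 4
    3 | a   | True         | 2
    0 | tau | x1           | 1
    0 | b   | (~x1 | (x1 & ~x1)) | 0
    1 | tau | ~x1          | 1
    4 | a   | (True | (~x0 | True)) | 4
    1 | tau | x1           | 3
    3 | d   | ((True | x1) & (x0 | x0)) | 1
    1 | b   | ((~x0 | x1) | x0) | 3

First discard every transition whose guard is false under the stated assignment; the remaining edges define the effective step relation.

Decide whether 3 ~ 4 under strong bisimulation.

Answer: NOT BISIMILAR

Working:
Bisimulation quotient by refinement:
  P[0] = {{0,1,2,3,4}}
  P[1] = {{0},{1},{2},{3,4}}
  P[2] = {{0},{1},{2},{3},{4}}
5 equivalence class(es) (converged in 3)
class of 3: {3}; class of 4: {4}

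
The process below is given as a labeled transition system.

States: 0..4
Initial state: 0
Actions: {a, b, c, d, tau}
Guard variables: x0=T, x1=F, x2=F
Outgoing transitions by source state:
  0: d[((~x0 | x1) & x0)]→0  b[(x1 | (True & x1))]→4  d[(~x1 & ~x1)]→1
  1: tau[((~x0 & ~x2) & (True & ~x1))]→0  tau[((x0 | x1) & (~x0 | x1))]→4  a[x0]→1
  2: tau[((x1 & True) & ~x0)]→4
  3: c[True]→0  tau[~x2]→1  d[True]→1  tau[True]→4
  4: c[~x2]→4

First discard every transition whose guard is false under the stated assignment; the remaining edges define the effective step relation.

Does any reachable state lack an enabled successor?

Answer: DEADLOCK-FREE

Analysis:
Reachable = {0,1}
  0: d→1  [1 exit(s)]
  1: a→1  [1 exit(s)]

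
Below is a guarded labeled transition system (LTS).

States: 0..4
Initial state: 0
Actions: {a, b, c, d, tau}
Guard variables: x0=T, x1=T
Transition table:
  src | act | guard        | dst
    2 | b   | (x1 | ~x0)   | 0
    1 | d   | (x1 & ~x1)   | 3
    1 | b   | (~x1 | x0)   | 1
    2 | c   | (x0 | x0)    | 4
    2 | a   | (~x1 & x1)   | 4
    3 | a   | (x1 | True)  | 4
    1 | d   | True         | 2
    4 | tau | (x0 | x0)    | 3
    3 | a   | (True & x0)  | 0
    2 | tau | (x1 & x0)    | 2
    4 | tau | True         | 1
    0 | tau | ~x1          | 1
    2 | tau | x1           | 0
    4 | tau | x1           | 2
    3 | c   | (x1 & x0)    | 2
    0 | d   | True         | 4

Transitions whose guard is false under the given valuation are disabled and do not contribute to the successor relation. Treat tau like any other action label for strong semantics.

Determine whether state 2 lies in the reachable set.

After dropping false guards: 13 live edges.
depth 0: {0}
depth 1: {4}  total {0,4}
depth 2: {1,2,3}  total {0,1,2,3,4}
Reach set: {0,1,2,3,4}
Path to 2: d·tau

Answer: REACHABLE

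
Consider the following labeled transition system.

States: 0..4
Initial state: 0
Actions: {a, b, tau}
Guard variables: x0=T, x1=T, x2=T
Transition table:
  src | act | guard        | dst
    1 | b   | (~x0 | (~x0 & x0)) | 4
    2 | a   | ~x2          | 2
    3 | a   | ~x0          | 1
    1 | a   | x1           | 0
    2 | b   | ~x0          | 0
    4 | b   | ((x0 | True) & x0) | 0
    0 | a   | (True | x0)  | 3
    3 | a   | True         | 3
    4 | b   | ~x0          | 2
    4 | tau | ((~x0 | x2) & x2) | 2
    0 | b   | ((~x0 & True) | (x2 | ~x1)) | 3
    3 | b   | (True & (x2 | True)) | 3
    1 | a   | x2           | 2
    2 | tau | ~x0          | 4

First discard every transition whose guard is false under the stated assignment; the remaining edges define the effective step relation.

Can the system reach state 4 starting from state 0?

After dropping false guards: 8 live edges.
L0 = {0}
L1 = {3}  total {0,3}
R = {0,3}

Answer: UNREACHABLE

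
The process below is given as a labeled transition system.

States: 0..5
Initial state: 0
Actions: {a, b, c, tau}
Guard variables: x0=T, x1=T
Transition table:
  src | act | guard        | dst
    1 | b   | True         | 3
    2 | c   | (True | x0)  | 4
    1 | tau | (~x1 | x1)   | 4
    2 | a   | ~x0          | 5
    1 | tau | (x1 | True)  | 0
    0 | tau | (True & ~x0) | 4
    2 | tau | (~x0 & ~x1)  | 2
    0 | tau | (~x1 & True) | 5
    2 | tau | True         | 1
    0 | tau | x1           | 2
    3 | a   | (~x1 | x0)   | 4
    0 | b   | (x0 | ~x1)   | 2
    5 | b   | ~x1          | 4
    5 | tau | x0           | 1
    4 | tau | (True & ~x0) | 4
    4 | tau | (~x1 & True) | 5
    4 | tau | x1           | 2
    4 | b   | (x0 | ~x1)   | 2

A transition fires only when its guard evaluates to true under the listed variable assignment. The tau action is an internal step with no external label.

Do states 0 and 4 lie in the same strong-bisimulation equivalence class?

Answer: BISIMILAR

Trace:
Bisimulation quotient by refinement:
  π0 = {{0,1,2,3,4,5}}
  π1 = {{0,1,4},{2},{3},{5}}
  π2 = {{0,4},{1},{2},{3},{5}}
5 equivalence class(es) (converged in 3)
class of 0: {0,4}; class of 4: {0,4}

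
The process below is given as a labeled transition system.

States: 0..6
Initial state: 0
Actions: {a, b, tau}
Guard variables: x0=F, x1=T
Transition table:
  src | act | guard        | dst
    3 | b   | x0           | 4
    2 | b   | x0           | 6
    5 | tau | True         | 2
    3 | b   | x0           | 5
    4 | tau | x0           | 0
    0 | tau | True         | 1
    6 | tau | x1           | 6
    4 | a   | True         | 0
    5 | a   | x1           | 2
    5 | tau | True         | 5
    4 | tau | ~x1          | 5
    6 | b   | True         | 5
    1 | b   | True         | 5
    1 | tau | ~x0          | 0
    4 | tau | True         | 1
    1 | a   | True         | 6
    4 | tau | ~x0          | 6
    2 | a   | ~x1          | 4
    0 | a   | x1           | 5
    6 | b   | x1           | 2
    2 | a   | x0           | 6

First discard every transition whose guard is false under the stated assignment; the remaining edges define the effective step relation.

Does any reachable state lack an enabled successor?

R = {0,1,2,5,6}
  0: a→5  tau→1  [2 exit(s)]
  1: a→6  b→5  tau→0  [3 exit(s)]
  2: ∅  [deadlock]
  5: a→2  tau→2  tau→5  [3 exit(s)]
  6: b→2  b→5  tau→6  [3 exit(s)]
trace reaching 2: a·tau

Answer: DEADLOCK at state 2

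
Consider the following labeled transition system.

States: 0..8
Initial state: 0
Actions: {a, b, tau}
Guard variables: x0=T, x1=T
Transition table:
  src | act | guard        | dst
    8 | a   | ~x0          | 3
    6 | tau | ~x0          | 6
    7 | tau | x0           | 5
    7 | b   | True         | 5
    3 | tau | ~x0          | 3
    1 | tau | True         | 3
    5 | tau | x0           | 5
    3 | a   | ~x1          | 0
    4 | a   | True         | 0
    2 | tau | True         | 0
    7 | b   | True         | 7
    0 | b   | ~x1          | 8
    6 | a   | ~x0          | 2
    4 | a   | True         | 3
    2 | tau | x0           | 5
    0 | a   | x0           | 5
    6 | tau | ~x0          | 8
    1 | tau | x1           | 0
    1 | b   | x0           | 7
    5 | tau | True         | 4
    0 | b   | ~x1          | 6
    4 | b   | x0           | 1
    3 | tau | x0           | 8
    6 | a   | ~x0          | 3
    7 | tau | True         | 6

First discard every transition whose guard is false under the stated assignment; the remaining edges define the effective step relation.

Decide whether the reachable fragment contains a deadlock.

Answer: DEADLOCK at state 6

Working:
Reach set: {0,1,3,4,5,6,7,8}
  0: a→5  [deg 1]
  1: b→7  tau→0  tau→3  [deg 3]
  3: tau→8  [deg 1]
  4: a→0  a→3  b→1  [deg 3]
  5: tau→4  tau→5  [deg 2]
  6: ∅  [deadlock]
  7: b→5  b→7  tau→5  tau→6  [deg 4]
  8: ∅  [deadlock]
witness 6: a·tau·b·b·tau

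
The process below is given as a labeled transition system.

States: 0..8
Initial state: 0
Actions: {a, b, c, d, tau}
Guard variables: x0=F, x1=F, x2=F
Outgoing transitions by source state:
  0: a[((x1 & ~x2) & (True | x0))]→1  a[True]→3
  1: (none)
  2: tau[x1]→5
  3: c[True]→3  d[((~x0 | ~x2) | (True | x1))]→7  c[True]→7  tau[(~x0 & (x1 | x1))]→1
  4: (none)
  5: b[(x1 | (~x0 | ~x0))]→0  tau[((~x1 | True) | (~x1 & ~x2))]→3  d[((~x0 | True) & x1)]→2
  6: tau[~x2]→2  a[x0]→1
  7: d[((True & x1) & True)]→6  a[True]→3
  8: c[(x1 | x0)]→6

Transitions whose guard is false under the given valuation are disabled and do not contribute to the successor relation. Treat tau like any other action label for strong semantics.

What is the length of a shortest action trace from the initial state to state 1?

Layered search for 1:
  Layer 0: {0}
  Layer 1: {3}
  Layer 2: {7}
1 never appears.

Answer: UNREACHABLE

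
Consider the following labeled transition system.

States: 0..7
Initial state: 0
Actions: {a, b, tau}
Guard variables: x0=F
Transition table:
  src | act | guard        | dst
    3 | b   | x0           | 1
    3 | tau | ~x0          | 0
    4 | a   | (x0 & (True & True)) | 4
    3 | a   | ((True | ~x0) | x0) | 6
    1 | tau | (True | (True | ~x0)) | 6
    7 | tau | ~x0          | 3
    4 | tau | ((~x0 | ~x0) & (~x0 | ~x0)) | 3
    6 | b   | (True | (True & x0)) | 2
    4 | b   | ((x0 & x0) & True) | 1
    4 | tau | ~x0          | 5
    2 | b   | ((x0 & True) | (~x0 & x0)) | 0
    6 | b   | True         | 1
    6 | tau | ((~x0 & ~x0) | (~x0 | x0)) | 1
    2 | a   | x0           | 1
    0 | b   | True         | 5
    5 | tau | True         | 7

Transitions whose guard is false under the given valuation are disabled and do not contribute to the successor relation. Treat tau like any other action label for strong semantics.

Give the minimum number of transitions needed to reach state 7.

BFS to 7:
  depth 0: {0}
  depth 1: {5}
  depth 2: {7}
depth(7)=2, e.g. b·tau

Answer: 2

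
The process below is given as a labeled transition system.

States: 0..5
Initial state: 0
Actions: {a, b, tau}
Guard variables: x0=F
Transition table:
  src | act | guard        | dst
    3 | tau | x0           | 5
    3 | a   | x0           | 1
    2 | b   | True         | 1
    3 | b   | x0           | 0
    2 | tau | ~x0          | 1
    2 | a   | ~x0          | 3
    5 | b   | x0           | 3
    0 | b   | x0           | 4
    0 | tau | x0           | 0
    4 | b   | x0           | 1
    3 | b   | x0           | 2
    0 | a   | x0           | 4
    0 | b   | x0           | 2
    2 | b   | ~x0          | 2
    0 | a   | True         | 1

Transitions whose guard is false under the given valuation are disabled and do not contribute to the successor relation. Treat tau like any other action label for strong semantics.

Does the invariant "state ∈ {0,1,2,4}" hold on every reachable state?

Answer: INVARIANT HOLDS

Trace:
Inv-set: {0,1,2,4}
Reach set: {0,1}
  0: ok
  1: ok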